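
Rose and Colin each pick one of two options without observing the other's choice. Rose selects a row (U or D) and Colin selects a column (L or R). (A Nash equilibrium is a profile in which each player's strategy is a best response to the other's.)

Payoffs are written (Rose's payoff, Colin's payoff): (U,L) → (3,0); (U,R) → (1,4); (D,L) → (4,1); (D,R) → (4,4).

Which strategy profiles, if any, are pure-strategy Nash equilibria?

(U, L): Rose prefers D (4 > 3); Colin prefers R (4 > 0) — not an equilibrium.
(U, R): Rose prefers D (4 > 1) — not an equilibrium.
(D, L): Colin prefers R (4 > 1) — not an equilibrium.
(D, R): Rose gets 4 ≥ 1 from U, and Colin gets 4 ≥ 1 from L — Nash equilibrium.

(D, R)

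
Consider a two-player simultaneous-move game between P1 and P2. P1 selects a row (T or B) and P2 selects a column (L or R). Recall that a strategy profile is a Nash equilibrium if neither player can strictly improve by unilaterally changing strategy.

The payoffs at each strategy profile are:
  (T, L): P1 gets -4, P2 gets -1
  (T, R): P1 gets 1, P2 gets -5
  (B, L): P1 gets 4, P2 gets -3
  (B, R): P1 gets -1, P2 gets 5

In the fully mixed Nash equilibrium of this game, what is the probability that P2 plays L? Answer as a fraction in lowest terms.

1/5

Let c be the probability that P2 plays L. In a completely mixed equilibrium, P1 must be indifferent between T and B.
P1's expected payoff from T is −4c + (1−c); from B it is 4c − (1−c).
Setting these equal: −5c + 1 = 5c − 1, so c = 1/5.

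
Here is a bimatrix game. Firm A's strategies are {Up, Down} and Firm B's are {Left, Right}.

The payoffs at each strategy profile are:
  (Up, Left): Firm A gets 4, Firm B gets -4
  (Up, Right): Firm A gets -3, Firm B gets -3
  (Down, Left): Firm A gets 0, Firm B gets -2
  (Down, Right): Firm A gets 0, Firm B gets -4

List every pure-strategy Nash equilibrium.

(Up, Left): Firm B prefers Right (-3 > -4) — not an equilibrium.
(Up, Right): Firm A prefers Down (0 > -3) — not an equilibrium.
(Down, Left): Firm A prefers Up (4 > 0) — not an equilibrium.
(Down, Right): Firm B prefers Left (-2 > -4) — not an equilibrium.

none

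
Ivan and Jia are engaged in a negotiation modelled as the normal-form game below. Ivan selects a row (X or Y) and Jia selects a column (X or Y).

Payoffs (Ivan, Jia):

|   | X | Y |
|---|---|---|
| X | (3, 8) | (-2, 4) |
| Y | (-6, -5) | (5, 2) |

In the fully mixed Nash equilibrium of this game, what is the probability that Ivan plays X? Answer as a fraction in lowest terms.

Let r be the probability that Ivan plays X. In a completely mixed equilibrium, Jia must be indifferent between X and Y.
Jia's expected payoff from X is 8r − 5(1−r); from Y it is 4r + 2(1−r).
Setting these equal: 13r − 5 = 2r + 2, so r = 7/11.

7/11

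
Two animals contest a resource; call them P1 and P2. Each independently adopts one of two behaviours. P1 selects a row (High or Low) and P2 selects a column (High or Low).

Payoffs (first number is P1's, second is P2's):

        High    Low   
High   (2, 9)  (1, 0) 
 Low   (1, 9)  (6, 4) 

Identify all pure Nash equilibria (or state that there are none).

(High, High)

(High, High): P1 gets 2 ≥ 1 from Low, and P2 gets 9 ≥ 0 from Low — Nash equilibrium.
(High, Low): P1 prefers Low (6 > 1); P2 prefers High (9 > 0) — not an equilibrium.
(Low, High): P1 prefers High (2 > 1) — not an equilibrium.
(Low, Low): P2 prefers High (9 > 4) — not an equilibrium.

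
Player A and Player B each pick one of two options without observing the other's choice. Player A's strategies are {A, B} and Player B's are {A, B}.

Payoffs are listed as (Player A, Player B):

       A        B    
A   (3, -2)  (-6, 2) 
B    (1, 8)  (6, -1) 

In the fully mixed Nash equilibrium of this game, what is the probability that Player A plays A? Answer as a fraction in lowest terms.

9/13

Let p be the probability that Player A plays A. In a completely mixed equilibrium, Player B must be indifferent between A and B.
Player B's expected payoff from A is −2p + 8(1−p); from B it is 2p − (1−p).
Setting these equal: −10p + 8 = 3p − 1, so p = 9/13.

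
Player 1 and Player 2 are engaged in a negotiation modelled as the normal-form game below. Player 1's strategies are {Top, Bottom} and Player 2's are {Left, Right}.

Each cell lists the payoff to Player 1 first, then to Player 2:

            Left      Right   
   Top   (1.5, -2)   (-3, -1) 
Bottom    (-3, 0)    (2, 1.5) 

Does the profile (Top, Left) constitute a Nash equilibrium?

No

At (Top, Left), Player 1 earns 1.5; switching to Bottom would give -3, so Player 1 has no profitable deviation.
Player 2 earns -2; switching to Right would give -1, so Player 2 would deviate.
Since at least one player can profitably deviate, this is not a Nash equilibrium.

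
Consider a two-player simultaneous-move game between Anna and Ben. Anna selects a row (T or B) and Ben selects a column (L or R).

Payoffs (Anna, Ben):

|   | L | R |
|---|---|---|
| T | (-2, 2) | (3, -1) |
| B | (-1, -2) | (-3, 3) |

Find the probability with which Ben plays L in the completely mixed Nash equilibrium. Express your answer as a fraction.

6/7

Let c be the probability that Ben plays L. In a completely mixed equilibrium, Anna must be indifferent between T and B.
Anna's expected payoff from T is −2c + 3(1−c); from B it is −c − 3(1−c).
Setting these equal: −5c + 3 = 2c − 3, so c = 6/7.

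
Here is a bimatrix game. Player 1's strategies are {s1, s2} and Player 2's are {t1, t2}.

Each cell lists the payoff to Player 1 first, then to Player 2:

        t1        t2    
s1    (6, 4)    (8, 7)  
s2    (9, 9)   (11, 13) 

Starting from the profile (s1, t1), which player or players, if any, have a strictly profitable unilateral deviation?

Both

Player 1 at (s1, t1) earns 6; deviating to s2 yields 9 — a strict improvement.
Player 2 earns 4; deviating to t2 yields 7 — a strict improvement.
Both Player 1 and Player 2 have strictly profitable deviations.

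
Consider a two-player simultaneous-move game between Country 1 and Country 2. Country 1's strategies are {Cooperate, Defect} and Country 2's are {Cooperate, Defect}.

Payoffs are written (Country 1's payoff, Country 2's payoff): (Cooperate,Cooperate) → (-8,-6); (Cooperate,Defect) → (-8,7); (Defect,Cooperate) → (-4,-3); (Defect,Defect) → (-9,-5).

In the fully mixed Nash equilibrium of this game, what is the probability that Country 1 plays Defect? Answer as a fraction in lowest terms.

13/15

Let p be the probability that Country 1 plays Cooperate. In a completely mixed equilibrium, Country 2 must be indifferent between Cooperate and Defect.
Country 2's expected payoff from Cooperate is −6p − 3(1−p); from Defect it is 7p − 5(1−p).
Setting these equal: −3p − 3 = 12p − 5, so p = 2/15.
Therefore Country 1 plays Defect with probability 1 − 2/15 = 13/15.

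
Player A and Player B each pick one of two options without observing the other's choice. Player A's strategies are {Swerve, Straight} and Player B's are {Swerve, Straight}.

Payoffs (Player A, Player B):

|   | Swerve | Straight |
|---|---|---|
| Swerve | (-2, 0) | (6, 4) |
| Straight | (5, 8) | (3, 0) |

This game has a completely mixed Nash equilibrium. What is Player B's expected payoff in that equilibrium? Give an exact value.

8/3

First find x, the probability Player A plays Swerve, from Player B's indifference between Swerve and Straight: 8(1−x) = 4x, giving x = 2/3.
Since Player B is indifferent in equilibrium, Player B's expected payoff equals the payoff from either column against (2/3, 1/3). Using Swerve: 8(1/3) = 8/3.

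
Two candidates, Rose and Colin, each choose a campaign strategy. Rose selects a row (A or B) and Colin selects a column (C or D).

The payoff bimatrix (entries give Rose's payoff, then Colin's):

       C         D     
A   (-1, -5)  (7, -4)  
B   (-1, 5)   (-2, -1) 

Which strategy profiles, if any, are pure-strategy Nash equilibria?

(A, D) and (B, C)

(A, C): Colin prefers D (-4 > -5) — not an equilibrium.
(A, D): Rose gets 7 ≥ -2 from B, and Colin gets -4 ≥ -5 from C — Nash equilibrium.
(B, C): Rose gets -1 ≥ -1 from A, and Colin gets 5 ≥ -1 from D — Nash equilibrium.
(B, D): Rose prefers A (7 > -2); Colin prefers C (5 > -1) — not an equilibrium.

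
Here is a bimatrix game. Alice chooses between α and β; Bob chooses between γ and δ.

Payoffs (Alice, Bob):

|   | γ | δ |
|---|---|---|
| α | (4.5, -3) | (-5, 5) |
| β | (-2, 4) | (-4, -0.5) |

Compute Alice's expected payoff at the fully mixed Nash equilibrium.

-56/15

First find y, the probability Bob plays γ, from Alice's indifference between α and β: 4.5y − 5(1−y) = −2y − 4(1−y), giving y = 2/15.
Since Alice is indifferent in equilibrium, Alice's expected payoff equals the payoff from either row against (2/15, 13/15). Using α: 4.5(2/15) − 5(13/15) = -56/15.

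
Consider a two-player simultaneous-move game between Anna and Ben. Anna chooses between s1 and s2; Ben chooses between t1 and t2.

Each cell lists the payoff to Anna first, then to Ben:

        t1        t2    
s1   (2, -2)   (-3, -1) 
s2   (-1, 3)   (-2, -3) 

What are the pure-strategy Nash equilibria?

(s1, t1): Ben prefers t2 (-1 > -2) — not an equilibrium.
(s1, t2): Anna prefers s2 (-2 > -3) — not an equilibrium.
(s2, t1): Anna prefers s1 (2 > -1) — not an equilibrium.
(s2, t2): Ben prefers t1 (3 > -3) — not an equilibrium.

none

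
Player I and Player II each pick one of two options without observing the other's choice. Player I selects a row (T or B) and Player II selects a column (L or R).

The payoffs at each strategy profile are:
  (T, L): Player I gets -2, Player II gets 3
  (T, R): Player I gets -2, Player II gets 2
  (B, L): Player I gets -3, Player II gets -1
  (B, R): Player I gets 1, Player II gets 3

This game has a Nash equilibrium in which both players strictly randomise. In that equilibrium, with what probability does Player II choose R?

Let y be the probability that Player II plays L. In a completely mixed equilibrium, Player I must be indifferent between T and B.
Player I's expected payoff from T is −2y − 2(1−y); from B it is −3y + (1−y).
Setting these equal: -2 = −4y + 1, so y = 3/4.
Therefore Player II plays R with probability 1 − 3/4 = 1/4.

1/4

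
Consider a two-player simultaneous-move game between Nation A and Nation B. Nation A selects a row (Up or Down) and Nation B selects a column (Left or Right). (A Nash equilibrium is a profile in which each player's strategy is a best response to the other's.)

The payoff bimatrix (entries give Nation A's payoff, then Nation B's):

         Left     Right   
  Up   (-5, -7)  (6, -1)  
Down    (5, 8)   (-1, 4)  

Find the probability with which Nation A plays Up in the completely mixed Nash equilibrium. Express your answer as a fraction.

2/5

Let p be the probability that Nation A plays Up. In a completely mixed equilibrium, Nation B must be indifferent between Left and Right.
Nation B's expected payoff from Left is −7p + 8(1−p); from Right it is −p + 4(1−p).
Setting these equal: −15p + 8 = −5p + 4, so p = 2/5.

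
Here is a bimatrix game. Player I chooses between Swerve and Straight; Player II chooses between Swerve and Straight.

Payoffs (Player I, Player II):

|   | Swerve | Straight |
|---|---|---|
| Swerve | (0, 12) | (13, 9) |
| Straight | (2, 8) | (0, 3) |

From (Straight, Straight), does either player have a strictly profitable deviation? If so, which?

Player I at (Straight, Straight) earns 0; deviating to Swerve yields 13 — a strict improvement.
Player II earns 3; deviating to Swerve yields 8 — a strict improvement.
Both Player I and Player II have strictly profitable deviations.

Both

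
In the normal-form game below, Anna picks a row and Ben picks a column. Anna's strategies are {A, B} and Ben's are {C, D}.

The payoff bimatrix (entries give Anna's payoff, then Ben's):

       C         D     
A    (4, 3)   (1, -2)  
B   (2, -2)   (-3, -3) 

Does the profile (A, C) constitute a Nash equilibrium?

Yes

At (A, C), Anna earns 4; switching to B would give 2, so Anna has no profitable deviation.
Ben earns 3; switching to D would give -2, so Ben has no profitable deviation.
Neither player can gain by a unilateral deviation, so this profile is a Nash equilibrium.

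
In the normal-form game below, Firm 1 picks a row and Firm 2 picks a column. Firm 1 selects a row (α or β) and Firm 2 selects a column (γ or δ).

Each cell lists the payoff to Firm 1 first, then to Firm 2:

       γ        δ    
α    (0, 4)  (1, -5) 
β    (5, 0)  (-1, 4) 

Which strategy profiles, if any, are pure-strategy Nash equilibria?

none

(α, γ): Firm 1 prefers β (5 > 0) — not an equilibrium.
(α, δ): Firm 2 prefers γ (4 > -5) — not an equilibrium.
(β, γ): Firm 2 prefers δ (4 > 0) — not an equilibrium.
(β, δ): Firm 1 prefers α (1 > -1) — not an equilibrium.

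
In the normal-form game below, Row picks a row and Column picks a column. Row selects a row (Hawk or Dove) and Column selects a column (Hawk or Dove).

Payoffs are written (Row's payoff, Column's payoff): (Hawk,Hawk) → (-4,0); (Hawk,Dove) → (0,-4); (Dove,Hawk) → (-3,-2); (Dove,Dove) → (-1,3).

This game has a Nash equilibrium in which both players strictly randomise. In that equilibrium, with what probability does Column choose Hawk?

Let c be the probability that Column plays Hawk. In a completely mixed equilibrium, Row must be indifferent between Hawk and Dove.
Row's expected payoff from Hawk is −4c; from Dove it is −3c − (1−c).
Setting these equal: −4c = −2c − 1, so c = 1/2.

1/2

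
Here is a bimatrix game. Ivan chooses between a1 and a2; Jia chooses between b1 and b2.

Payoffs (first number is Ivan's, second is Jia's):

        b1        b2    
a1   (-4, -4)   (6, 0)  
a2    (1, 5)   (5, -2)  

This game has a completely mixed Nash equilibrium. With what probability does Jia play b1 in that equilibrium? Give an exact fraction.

1/6

Let y be the probability that Jia plays b1. In a completely mixed equilibrium, Ivan must be indifferent between a1 and a2.
Ivan's expected payoff from a1 is −4y + 6(1−y); from a2 it is y + 5(1−y).
Setting these equal: −10y + 6 = −4y + 5, so y = 1/6.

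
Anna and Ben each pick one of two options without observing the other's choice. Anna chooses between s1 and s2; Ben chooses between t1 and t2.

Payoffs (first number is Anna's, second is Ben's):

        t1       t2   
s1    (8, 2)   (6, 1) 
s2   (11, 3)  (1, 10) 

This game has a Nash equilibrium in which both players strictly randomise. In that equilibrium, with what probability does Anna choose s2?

1/8

Let x be the probability that Anna plays s1. In a completely mixed equilibrium, Ben must be indifferent between t1 and t2.
Ben's expected payoff from t1 is 2x + 3(1−x); from t2 it is x + 10(1−x).
Setting these equal: −x + 3 = −9x + 10, so x = 7/8.
Therefore Anna plays s2 with probability 1 − 7/8 = 1/8.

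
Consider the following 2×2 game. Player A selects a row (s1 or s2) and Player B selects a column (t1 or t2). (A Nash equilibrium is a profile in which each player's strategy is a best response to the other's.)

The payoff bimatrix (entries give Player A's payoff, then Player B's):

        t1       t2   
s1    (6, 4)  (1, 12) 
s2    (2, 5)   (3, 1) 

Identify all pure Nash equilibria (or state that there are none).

none

(s1, t1): Player B prefers t2 (12 > 4) — not an equilibrium.
(s1, t2): Player A prefers s2 (3 > 1) — not an equilibrium.
(s2, t1): Player A prefers s1 (6 > 2) — not an equilibrium.
(s2, t2): Player B prefers t1 (5 > 1) — not an equilibrium.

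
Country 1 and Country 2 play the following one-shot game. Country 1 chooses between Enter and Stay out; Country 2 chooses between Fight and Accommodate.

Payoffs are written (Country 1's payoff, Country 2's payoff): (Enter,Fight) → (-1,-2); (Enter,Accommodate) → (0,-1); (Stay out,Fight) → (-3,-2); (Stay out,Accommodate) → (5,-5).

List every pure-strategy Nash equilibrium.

(Enter, Fight): Country 2 prefers Accommodate (-1 > -2) — not an equilibrium.
(Enter, Accommodate): Country 1 prefers Stay out (5 > 0) — not an equilibrium.
(Stay out, Fight): Country 1 prefers Enter (-1 > -3) — not an equilibrium.
(Stay out, Accommodate): Country 2 prefers Fight (-2 > -5) — not an equilibrium.

none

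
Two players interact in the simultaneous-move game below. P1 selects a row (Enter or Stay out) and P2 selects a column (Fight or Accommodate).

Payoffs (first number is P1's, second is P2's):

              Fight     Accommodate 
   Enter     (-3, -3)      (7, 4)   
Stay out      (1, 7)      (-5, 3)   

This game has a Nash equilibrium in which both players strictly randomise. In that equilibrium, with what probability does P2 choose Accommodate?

1/4

Let c be the probability that P2 plays Fight. In a completely mixed equilibrium, P1 must be indifferent between Enter and Stay out.
P1's expected payoff from Enter is −3c + 7(1−c); from Stay out it is c − 5(1−c).
Setting these equal: −10c + 7 = 6c − 5, so c = 3/4.
Therefore P2 plays Accommodate with probability 1 − 3/4 = 1/4.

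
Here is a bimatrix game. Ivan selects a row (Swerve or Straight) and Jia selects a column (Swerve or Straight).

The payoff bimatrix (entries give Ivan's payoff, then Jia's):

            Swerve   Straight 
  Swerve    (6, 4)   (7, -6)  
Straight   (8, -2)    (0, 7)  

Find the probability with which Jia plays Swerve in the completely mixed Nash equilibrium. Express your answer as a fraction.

7/9

Let q be the probability that Jia plays Swerve. In a completely mixed equilibrium, Ivan must be indifferent between Swerve and Straight.
Ivan's expected payoff from Swerve is 6q + 7(1−q); from Straight it is 8q.
Setting these equal: −q + 7 = 8q, so q = 7/9.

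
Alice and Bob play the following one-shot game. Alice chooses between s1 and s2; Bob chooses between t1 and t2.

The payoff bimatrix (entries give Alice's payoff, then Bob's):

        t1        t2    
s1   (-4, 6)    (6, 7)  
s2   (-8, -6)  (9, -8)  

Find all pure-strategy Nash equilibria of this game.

none

(s1, t1): Bob prefers t2 (7 > 6) — not an equilibrium.
(s1, t2): Alice prefers s2 (9 > 6) — not an equilibrium.
(s2, t1): Alice prefers s1 (-4 > -8) — not an equilibrium.
(s2, t2): Bob prefers t1 (-6 > -8) — not an equilibrium.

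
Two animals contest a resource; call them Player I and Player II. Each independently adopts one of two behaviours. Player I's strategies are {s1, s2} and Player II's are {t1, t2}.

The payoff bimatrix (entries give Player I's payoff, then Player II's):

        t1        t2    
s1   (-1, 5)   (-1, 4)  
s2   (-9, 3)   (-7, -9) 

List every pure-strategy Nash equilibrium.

(s1, t1): Player I gets -1 ≥ -9 from s2, and Player II gets 5 ≥ 4 from t2 — Nash equilibrium.
(s1, t2): Player II prefers t1 (5 > 4) — not an equilibrium.
(s2, t1): Player I prefers s1 (-1 > -9) — not an equilibrium.
(s2, t2): Player I prefers s1 (-1 > -7); Player II prefers t1 (3 > -9) — not an equilibrium.

(s1, t1)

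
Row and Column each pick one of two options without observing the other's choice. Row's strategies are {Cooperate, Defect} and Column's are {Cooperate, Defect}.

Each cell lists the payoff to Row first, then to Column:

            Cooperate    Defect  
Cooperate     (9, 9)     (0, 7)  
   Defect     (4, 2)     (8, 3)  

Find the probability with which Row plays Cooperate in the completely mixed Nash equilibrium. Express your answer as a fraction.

Let r be the probability that Row plays Cooperate. In a completely mixed equilibrium, Column must be indifferent between Cooperate and Defect.
Column's expected payoff from Cooperate is 9r + 2(1−r); from Defect it is 7r + 3(1−r).
Setting these equal: 7r + 2 = 4r + 3, so r = 1/3.

1/3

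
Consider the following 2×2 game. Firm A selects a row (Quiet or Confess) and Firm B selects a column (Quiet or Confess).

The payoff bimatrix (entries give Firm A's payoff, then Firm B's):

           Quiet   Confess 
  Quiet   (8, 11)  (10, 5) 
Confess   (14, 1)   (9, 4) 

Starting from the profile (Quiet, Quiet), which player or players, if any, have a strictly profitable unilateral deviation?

Firm A at (Quiet, Quiet) earns 8; deviating to Confess yields 14 — a strict improvement.
Firm B earns 11; deviating to Confess yields 5 — not better.
Only Firm A has a strictly profitable deviation.

Firm A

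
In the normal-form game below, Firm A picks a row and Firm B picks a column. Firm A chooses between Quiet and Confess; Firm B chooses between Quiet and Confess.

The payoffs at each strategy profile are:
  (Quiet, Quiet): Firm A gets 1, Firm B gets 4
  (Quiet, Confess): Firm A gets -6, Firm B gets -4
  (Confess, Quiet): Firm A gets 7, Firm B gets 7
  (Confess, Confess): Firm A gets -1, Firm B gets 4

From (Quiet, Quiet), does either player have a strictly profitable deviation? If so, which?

Firm A

Firm A at (Quiet, Quiet) earns 1; deviating to Confess yields 7 — a strict improvement.
Firm B earns 4; deviating to Confess yields -4 — not better.
Only Firm A has a strictly profitable deviation.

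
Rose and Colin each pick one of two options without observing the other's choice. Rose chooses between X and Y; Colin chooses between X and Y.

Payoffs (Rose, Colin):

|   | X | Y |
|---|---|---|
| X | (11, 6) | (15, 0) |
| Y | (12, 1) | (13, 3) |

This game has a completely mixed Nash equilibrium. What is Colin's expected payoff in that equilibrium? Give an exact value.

9/4

First find x, the probability Rose plays X, from Colin's indifference between X and Y: 6x + (1−x) = 3(1−x), giving x = 1/4.
Since Colin is indifferent in equilibrium, Colin's expected payoff equals the payoff from either column against (1/4, 3/4). Using X: 6(1/4) + (3/4) = 9/4.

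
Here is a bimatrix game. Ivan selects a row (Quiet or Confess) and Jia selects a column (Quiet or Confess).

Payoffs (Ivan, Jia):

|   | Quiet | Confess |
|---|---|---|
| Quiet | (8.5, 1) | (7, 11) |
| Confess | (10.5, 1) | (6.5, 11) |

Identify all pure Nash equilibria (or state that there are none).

(Quiet, Confess)

(Quiet, Quiet): Ivan prefers Confess (10.5 > 8.5); Jia prefers Confess (11 > 1) — not an equilibrium.
(Quiet, Confess): Ivan gets 7 ≥ 6.5 from Confess, and Jia gets 11 ≥ 1 from Quiet — Nash equilibrium.
(Confess, Quiet): Jia prefers Confess (11 > 1) — not an equilibrium.
(Confess, Confess): Ivan prefers Quiet (7 > 6.5) — not an equilibrium.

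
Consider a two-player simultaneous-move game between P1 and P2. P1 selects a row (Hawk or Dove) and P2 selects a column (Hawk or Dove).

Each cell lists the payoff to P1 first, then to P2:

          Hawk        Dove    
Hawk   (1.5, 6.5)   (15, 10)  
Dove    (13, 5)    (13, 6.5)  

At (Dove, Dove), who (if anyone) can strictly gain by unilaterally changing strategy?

P1 at (Dove, Dove) earns 13; deviating to Hawk yields 15 — a strict improvement.
P2 earns 6.5; deviating to Hawk yields 5 — not better.
Only P1 has a strictly profitable deviation.

P1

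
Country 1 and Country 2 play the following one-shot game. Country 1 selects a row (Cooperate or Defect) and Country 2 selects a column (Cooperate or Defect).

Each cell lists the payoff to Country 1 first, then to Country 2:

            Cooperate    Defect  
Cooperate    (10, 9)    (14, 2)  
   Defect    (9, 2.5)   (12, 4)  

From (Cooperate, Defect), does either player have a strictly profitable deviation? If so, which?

Country 1 at (Cooperate, Defect) earns 14; deviating to Defect yields 12 — not better.
Country 2 earns 2; deviating to Cooperate yields 9 — a strict improvement.
Only Country 2 has a strictly profitable deviation.

Country 2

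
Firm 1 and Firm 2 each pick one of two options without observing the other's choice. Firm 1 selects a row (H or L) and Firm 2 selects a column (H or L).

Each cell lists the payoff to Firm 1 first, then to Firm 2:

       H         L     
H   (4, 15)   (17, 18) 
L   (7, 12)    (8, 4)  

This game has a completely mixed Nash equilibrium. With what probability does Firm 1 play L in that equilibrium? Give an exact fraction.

Let x be the probability that Firm 1 plays H. In a completely mixed equilibrium, Firm 2 must be indifferent between H and L.
Firm 2's expected payoff from H is 15x + 12(1−x); from L it is 18x + 4(1−x).
Setting these equal: 3x + 12 = 14x + 4, so x = 8/11.
Therefore Firm 1 plays L with probability 1 − 8/11 = 3/11.

3/11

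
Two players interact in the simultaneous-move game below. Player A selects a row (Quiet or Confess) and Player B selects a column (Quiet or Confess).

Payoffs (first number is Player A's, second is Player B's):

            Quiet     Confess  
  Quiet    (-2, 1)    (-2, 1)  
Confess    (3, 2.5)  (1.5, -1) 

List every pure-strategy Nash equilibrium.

(Quiet, Quiet): Player A prefers Confess (3 > -2) — not an equilibrium.
(Quiet, Confess): Player A prefers Confess (1.5 > -2) — not an equilibrium.
(Confess, Quiet): Player A gets 3 ≥ -2 from Quiet, and Player B gets 2.5 ≥ -1 from Confess — Nash equilibrium.
(Confess, Confess): Player B prefers Quiet (2.5 > -1) — not an equilibrium.

(Confess, Quiet)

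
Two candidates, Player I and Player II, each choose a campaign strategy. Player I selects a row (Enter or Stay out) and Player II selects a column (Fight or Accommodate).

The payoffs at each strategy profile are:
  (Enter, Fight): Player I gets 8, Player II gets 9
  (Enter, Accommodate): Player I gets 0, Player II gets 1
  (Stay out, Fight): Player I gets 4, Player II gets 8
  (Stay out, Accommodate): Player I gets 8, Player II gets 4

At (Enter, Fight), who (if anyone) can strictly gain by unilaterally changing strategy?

Neither

Player I at (Enter, Fight) earns 8; deviating to Stay out yields 4 — not better.
Player II earns 9; deviating to Accommodate yields 1 — not better.
Neither player can strictly improve; the profile is a Nash equilibrium.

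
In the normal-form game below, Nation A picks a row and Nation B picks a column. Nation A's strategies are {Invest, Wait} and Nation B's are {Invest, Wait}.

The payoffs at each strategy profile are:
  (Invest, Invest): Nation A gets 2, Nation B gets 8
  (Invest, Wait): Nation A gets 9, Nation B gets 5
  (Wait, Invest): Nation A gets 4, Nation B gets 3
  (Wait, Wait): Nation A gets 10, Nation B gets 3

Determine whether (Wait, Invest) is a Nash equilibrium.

At (Wait, Invest), Nation A earns 4; switching to Invest would give 2, so Nation A has no profitable deviation.
Nation B earns 3; switching to Wait would give 3, so Nation B has no profitable deviation.
Neither player can gain by a unilateral deviation, so this profile is a Nash equilibrium.

Yes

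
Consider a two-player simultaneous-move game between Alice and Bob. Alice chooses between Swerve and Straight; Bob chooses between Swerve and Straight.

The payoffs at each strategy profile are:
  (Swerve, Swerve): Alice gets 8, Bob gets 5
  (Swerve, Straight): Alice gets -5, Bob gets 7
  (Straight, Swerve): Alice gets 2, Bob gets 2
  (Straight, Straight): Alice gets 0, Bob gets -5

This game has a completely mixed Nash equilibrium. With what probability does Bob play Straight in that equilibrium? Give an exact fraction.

Let c be the probability that Bob plays Swerve. In a completely mixed equilibrium, Alice must be indifferent between Swerve and Straight.
Alice's expected payoff from Swerve is 8c − 5(1−c); from Straight it is 2c.
Setting these equal: 13c − 5 = 2c, so c = 5/11.
Therefore Bob plays Straight with probability 1 − 5/11 = 6/11.

6/11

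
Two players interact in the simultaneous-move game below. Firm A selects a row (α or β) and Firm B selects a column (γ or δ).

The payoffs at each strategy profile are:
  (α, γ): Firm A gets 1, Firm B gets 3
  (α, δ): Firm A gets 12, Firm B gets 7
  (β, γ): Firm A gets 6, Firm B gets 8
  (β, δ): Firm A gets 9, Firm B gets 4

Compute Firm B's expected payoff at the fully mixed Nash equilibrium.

11/2

First find x, the probability Firm A plays α, from Firm B's indifference between γ and δ: 3x + 8(1−x) = 7x + 4(1−x), giving x = 1/2.
Since Firm B is indifferent in equilibrium, Firm B's expected payoff equals the payoff from either column against (1/2, 1/2). Using γ: 3(1/2) + 8(1/2) = 11/2.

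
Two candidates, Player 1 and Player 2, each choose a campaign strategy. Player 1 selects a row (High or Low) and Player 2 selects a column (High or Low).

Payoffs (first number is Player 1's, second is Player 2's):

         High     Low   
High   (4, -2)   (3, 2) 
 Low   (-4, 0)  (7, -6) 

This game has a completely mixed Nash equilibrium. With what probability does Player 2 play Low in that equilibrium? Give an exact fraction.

Let c be the probability that Player 2 plays High. In a completely mixed equilibrium, Player 1 must be indifferent between High and Low.
Player 1's expected payoff from High is 4c + 3(1−c); from Low it is −4c + 7(1−c).
Setting these equal: c + 3 = −11c + 7, so c = 1/3.
Therefore Player 2 plays Low with probability 1 − 1/3 = 2/3.

2/3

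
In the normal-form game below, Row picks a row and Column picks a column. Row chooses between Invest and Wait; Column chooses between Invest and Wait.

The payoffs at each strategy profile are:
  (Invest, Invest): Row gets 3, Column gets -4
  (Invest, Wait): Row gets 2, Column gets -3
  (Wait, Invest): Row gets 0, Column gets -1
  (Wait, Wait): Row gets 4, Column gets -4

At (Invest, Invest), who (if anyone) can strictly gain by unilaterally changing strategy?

Column

Row at (Invest, Invest) earns 3; deviating to Wait yields 0 — not better.
Column earns -4; deviating to Wait yields -3 — a strict improvement.
Only Column has a strictly profitable deviation.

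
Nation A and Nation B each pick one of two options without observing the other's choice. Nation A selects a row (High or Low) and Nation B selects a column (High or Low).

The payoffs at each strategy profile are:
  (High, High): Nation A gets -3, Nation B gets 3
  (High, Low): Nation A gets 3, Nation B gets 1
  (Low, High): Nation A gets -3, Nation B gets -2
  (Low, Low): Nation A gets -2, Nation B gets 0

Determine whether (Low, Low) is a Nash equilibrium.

At (Low, Low), Nation A earns -2; switching to High would give 3, so Nation A would deviate.
Nation B earns 0; switching to High would give -2, so Nation B has no profitable deviation.
Since at least one player can profitably deviate, this is not a Nash equilibrium.

No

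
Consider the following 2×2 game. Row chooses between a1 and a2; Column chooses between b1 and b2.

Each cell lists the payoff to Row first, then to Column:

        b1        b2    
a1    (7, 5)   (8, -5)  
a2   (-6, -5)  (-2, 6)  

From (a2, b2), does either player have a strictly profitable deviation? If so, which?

Row

Row at (a2, b2) earns -2; deviating to a1 yields 8 — a strict improvement.
Column earns 6; deviating to b1 yields -5 — not better.
Only Row has a strictly profitable deviation.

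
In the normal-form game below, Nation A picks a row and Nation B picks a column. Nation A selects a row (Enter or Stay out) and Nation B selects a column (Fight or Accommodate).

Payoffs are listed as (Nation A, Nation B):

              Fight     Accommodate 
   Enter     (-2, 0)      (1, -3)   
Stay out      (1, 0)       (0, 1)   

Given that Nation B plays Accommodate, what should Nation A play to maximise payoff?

Enter

Against Accommodate, Nation A earns 1 from Enter and 0 from Stay out.
So Enter is the best response.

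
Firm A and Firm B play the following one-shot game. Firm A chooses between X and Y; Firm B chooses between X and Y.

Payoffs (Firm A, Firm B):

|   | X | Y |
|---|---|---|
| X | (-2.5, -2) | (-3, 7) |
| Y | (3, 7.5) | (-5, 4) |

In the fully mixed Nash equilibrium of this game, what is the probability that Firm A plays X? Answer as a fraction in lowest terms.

Let x be the probability that Firm A plays X. In a completely mixed equilibrium, Firm B must be indifferent between X and Y.
Firm B's expected payoff from X is −2x + 7.5(1−x); from Y it is 7x + 4(1−x).
Setting these equal: −9.5x + 7.5 = 3x + 4, so x = 7/25.

7/25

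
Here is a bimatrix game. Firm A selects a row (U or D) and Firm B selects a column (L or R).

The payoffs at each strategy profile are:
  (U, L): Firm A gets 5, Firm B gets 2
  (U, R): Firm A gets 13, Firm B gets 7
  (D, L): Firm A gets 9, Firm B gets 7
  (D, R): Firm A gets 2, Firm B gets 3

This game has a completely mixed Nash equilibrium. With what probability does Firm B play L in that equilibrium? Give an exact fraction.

Let c be the probability that Firm B plays L. In a completely mixed equilibrium, Firm A must be indifferent between U and D.
Firm A's expected payoff from U is 5c + 13(1−c); from D it is 9c + 2(1−c).
Setting these equal: −8c + 13 = 7c + 2, so c = 11/15.

11/15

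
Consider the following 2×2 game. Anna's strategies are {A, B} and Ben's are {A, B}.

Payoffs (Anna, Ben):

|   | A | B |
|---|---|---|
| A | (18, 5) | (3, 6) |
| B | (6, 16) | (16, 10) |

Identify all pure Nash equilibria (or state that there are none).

none

(A, A): Ben prefers B (6 > 5) — not an equilibrium.
(A, B): Anna prefers B (16 > 3) — not an equilibrium.
(B, A): Anna prefers A (18 > 6) — not an equilibrium.
(B, B): Ben prefers A (16 > 10) — not an equilibrium.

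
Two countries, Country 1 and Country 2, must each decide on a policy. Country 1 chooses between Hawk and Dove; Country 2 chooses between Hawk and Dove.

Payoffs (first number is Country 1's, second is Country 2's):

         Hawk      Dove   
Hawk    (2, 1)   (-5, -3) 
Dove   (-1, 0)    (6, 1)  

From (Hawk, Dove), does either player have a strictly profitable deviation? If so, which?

Country 1 at (Hawk, Dove) earns -5; deviating to Dove yields 6 — a strict improvement.
Country 2 earns -3; deviating to Hawk yields 1 — a strict improvement.
Both Country 1 and Country 2 have strictly profitable deviations.

Both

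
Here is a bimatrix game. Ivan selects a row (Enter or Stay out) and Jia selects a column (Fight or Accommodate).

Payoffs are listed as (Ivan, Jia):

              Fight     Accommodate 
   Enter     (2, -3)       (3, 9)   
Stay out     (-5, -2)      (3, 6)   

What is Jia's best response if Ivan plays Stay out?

Against Stay out, Jia earns -2 from Fight and 6 from Accommodate.
So Accommodate is the best response.

Accommodate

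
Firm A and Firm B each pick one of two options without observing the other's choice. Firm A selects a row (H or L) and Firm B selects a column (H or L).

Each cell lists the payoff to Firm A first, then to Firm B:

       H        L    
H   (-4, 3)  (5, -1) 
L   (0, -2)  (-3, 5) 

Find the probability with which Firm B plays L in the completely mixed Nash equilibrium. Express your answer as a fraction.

1/3

Let q be the probability that Firm B plays H. In a completely mixed equilibrium, Firm A must be indifferent between H and L.
Firm A's expected payoff from H is −4q + 5(1−q); from L it is −3(1−q).
Setting these equal: −9q + 5 = 3q − 3, so q = 2/3.
Therefore Firm B plays L with probability 1 − 2/3 = 1/3.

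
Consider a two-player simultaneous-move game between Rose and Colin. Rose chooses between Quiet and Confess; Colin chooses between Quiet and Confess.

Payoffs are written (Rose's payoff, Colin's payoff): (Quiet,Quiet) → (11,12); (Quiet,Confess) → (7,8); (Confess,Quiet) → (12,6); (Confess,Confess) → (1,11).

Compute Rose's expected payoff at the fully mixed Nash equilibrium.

73/7

First find y, the probability Colin plays Quiet, from Rose's indifference between Quiet and Confess: 11y + 7(1−y) = 12y + (1−y), giving y = 6/7.
Since Rose is indifferent in equilibrium, Rose's expected payoff equals the payoff from either row against (6/7, 1/7). Using Quiet: 11(6/7) + 7(1/7) = 73/7.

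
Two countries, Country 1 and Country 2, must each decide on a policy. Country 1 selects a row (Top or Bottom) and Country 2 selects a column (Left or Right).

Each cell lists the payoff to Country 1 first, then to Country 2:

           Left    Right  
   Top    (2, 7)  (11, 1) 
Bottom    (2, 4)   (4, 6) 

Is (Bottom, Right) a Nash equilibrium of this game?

No

At (Bottom, Right), Country 1 earns 4; switching to Top would give 11, so Country 1 would deviate.
Country 2 earns 6; switching to Left would give 4, so Country 2 has no profitable deviation.
Since at least one player can profitably deviate, this is not a Nash equilibrium.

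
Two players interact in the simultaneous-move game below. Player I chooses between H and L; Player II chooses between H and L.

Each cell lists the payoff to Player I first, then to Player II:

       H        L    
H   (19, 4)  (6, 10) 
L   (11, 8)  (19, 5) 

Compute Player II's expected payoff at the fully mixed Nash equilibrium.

20/3

First find p, the probability Player I plays H, from Player II's indifference between H and L: 4p + 8(1−p) = 10p + 5(1−p), giving p = 1/3.
Since Player II is indifferent in equilibrium, Player II's expected payoff equals the payoff from either column against (1/3, 2/3). Using H: 4(1/3) + 8(2/3) = 20/3.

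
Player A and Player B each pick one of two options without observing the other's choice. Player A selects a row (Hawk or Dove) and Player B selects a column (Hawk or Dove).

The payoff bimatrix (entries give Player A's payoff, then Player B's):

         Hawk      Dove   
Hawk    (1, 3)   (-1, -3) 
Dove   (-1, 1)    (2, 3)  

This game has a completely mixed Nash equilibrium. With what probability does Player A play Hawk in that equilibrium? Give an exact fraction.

Let p be the probability that Player A plays Hawk. In a completely mixed equilibrium, Player B must be indifferent between Hawk and Dove.
Player B's expected payoff from Hawk is 3p + (1−p); from Dove it is −3p + 3(1−p).
Setting these equal: 2p + 1 = −6p + 3, so p = 1/4.

1/4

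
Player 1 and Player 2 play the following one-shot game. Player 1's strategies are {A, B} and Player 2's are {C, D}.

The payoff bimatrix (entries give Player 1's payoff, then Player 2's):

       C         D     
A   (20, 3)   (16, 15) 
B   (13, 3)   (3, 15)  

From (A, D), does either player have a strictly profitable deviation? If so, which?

Player 1 at (A, D) earns 16; deviating to B yields 3 — not better.
Player 2 earns 15; deviating to C yields 3 — not better.
Neither player can strictly improve; the profile is a Nash equilibrium.

Neither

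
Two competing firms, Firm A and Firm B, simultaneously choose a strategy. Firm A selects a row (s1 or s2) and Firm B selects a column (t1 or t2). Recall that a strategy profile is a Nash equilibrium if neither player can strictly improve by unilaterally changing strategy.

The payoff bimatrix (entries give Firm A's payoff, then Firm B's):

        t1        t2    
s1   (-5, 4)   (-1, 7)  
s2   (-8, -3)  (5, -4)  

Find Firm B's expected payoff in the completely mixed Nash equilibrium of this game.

-5/4

First find p, the probability Firm A plays s1, from Firm B's indifference between t1 and t2: 4p − 3(1−p) = 7p − 4(1−p), giving p = 1/4.
Since Firm B is indifferent in equilibrium, Firm B's expected payoff equals the payoff from either column against (1/4, 3/4). Using t1: 4(1/4) − 3(3/4) = -5/4.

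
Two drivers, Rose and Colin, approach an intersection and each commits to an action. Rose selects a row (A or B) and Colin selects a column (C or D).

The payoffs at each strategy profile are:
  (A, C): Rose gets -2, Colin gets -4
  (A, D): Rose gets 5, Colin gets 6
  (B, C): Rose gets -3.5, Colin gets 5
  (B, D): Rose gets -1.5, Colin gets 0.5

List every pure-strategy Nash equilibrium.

(A, D)

(A, C): Colin prefers D (6 > -4) — not an equilibrium.
(A, D): Rose gets 5 ≥ -1.5 from B, and Colin gets 6 ≥ -4 from C — Nash equilibrium.
(B, C): Rose prefers A (-2 > -3.5) — not an equilibrium.
(B, D): Rose prefers A (5 > -1.5); Colin prefers C (5 > 0.5) — not an equilibrium.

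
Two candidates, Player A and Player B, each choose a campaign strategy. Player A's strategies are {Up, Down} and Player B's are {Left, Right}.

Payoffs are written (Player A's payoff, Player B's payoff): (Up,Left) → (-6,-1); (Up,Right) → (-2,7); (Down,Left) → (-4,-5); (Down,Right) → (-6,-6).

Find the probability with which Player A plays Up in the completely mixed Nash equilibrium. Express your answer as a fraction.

1/9

Let r be the probability that Player A plays Up. In a completely mixed equilibrium, Player B must be indifferent between Left and Right.
Player B's expected payoff from Left is −r − 5(1−r); from Right it is 7r − 6(1−r).
Setting these equal: 4r − 5 = 13r − 6, so r = 1/9.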